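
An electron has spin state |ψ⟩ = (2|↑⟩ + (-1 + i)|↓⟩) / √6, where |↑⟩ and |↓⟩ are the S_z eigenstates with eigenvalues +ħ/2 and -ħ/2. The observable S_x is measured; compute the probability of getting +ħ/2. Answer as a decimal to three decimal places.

0.167

|+x⟩ = (|↑⟩ + |↓⟩)/√2, so ⟨+x|ψ⟩ = (1 + i) / (√2·√6).
P = |1 + i|² / 12 = 2/12.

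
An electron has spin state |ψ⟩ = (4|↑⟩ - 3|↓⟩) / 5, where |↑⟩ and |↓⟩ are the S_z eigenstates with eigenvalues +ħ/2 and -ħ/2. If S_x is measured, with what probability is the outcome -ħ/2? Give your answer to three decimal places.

0.980

|-x⟩ = (|↑⟩ - |↓⟩)/√2, so ⟨-x|ψ⟩ = (7) / (√2·5).
P = |7|² / 50 = 49/50.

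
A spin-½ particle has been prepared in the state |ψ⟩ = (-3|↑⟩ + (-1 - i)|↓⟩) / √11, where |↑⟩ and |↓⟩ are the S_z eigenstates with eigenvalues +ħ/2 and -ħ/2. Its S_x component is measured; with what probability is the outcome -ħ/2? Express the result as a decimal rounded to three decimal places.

|-x⟩ = (|↑⟩ - |↓⟩)/√2, so ⟨-x|ψ⟩ = (-2 + i) / (√2·√11).
P = |-2 + i|² / 22 = 5/22.

0.227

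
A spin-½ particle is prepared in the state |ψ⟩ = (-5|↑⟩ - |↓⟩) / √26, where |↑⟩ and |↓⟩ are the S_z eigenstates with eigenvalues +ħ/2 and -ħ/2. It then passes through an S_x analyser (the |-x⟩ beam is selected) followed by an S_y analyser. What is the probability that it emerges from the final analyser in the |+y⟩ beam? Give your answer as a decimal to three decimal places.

0.154

First analyser (S_x): P(|-x⟩) = |⟨-x|ψ⟩|² = 16/52.
After stage 1 the state is |-x⟩; P(|+y⟩) = |⟨+y|-x⟩|² = 1/2.
Joint probability = 16/52 × 1/2 = 0.154.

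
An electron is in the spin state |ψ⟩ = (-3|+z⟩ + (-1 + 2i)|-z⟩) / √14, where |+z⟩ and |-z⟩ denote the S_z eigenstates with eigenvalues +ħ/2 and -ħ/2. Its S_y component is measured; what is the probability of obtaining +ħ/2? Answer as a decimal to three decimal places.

|+y⟩ = (|+z⟩ + i|-z⟩)/√2, so ⟨+y|ψ⟩ = (-1 + i) / (√2·√14).
P = |-1 + i|² / 28 = 2/28.

0.071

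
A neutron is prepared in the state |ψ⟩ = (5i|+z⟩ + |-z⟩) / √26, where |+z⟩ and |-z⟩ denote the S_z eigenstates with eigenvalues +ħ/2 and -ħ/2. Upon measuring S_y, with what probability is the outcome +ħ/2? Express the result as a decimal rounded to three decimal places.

|+y⟩ = (|+z⟩ + i|-z⟩)/√2, so ⟨+y|ψ⟩ = (4i) / (√2·√26).
P = |4i|² / 52 = 16/52.

0.308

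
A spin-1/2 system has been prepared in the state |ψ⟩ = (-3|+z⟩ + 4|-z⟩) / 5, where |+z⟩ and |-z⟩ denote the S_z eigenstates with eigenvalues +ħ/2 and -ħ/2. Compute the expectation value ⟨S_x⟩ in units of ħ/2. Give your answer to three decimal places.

-0.960

⟨σ_x⟩ = 2 Re(a* b)/(|a|²+|b|²) with a = -3, b = 4.
a* b = -12, so ⟨σ_x⟩ = -24/25.
⟨S_x⟩ = (ħ/2)·⟨σ_x⟩.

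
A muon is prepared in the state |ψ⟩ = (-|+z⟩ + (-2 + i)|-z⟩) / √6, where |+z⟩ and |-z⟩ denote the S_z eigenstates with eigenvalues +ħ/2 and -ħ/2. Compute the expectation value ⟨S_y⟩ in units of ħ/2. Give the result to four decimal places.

-0.3333

⟨σ_y⟩ = 2 Im(a* b)/(|a|²+|b|²) with a = -1, b = (-2 + i).
a* b = (2 - i), so ⟨σ_y⟩ = -2/6.
⟨S_y⟩ = (ħ/2)·⟨σ_y⟩.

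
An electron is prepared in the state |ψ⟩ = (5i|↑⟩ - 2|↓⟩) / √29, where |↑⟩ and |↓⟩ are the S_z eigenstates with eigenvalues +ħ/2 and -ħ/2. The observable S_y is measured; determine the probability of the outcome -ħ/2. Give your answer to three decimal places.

|-y⟩ = (|↑⟩ - i|↓⟩)/√2, so ⟨-y|ψ⟩ = (3i) / (√2·√29).
P = |3i|² / 58 = 9/58.

0.155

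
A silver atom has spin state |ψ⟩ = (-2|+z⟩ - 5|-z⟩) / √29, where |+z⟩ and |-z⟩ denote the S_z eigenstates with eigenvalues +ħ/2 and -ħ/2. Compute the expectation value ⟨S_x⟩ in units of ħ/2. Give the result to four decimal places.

0.6897

⟨σ_x⟩ = 2 Re(a* b)/(|a|²+|b|²) with a = -2, b = -5.
a* b = 10, so ⟨σ_x⟩ = 20/29.
⟨S_x⟩ = (ħ/2)·⟨σ_x⟩.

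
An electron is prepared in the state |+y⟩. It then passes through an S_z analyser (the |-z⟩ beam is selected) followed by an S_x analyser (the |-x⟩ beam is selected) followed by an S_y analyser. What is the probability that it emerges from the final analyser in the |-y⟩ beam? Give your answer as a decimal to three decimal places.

First analyser (S_z): from |+y⟩, P(|-z⟩) = 1/2.
After stage 1 the state is |-z⟩; P(|-x⟩) = |⟨-x|-z⟩|² = 1/2.
After stage 2 the state is |-x⟩; P(|-y⟩) = |⟨-y|-x⟩|² = 1/2.
Joint probability = 1/2 × 1/2 × 1/2 = 0.125.

0.125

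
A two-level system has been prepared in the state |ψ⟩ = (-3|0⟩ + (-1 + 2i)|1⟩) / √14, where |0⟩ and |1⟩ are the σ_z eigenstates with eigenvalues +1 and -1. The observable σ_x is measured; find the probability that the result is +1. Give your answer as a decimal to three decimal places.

0.714

|+x⟩ = (|0⟩ + |1⟩)/√2, so ⟨+x|ψ⟩ = (-4 + 2i) / (√2·√14).
P = |-4 + 2i|² / 28 = 20/28.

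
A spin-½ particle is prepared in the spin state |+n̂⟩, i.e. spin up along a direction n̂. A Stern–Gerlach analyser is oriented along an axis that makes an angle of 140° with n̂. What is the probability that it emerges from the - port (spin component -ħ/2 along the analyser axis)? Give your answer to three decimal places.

For spin-½, the probability of finding spin-up along an axis at angle θ to the initial spin direction is cos²(θ/2); spin-down is sin²(θ/2).
θ = 140°, so P = sin²(70°) ≈ 0.883.

0.883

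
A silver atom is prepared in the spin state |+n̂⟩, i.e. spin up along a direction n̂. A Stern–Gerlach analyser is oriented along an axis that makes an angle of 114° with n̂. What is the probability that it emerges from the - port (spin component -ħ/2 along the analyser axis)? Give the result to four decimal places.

For spin-½, the probability of finding spin-up along an axis at angle θ to the initial spin direction is cos²(θ/2); spin-down is sin²(θ/2).
θ = 114°, so P = sin²(57°) ≈ 0.7034.

0.7034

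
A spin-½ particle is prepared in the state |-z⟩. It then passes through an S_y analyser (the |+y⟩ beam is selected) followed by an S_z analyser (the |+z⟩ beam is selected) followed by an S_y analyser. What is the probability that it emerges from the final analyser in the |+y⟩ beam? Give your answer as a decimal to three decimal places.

0.125

First analyser (S_y): from |-z⟩, P(|+y⟩) = 1/2.
After stage 1 the state is |+y⟩; P(|+z⟩) = |⟨+z|+y⟩|² = 1/2.
After stage 2 the state is |+z⟩; P(|+y⟩) = |⟨+y|+z⟩|² = 1/2.
Joint probability = 1/2 × 1/2 × 1/2 = 0.125.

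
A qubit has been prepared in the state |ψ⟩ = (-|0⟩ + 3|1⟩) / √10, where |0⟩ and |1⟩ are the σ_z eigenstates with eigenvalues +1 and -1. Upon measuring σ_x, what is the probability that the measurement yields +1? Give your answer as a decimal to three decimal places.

0.200

|+x⟩ = (|0⟩ + |1⟩)/√2, so ⟨+x|ψ⟩ = (2) / (√2·√10).
P = |2|² / 20 = 4/20.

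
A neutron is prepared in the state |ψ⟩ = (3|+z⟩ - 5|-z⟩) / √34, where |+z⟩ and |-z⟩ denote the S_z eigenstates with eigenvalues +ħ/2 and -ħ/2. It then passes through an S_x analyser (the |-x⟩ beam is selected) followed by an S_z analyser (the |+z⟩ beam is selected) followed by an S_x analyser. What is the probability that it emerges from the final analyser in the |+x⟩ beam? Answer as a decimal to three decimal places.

First analyser (S_x): P(|-x⟩) = |⟨-x|ψ⟩|² = 64/68.
After stage 1 the state is |-x⟩; P(|+z⟩) = |⟨+z|-x⟩|² = 1/2.
After stage 2 the state is |+z⟩; P(|+x⟩) = |⟨+x|+z⟩|² = 1/2.
Joint probability = 64/68 × 1/2 × 1/2 = 0.235.

0.235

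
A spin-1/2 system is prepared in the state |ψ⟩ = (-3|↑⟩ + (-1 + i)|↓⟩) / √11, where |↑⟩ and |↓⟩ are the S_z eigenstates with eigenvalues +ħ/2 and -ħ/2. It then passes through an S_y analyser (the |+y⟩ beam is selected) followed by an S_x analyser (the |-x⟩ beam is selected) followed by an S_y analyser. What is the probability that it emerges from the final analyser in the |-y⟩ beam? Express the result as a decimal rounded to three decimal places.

0.057

First analyser (S_y): P(|+y⟩) = |⟨+y|ψ⟩|² = 5/22.
After stage 1 the state is |+y⟩; P(|-x⟩) = |⟨-x|+y⟩|² = 1/2.
After stage 2 the state is |-x⟩; P(|-y⟩) = |⟨-y|-x⟩|² = 1/2.
Joint probability = 5/22 × 1/2 × 1/2 = 0.057.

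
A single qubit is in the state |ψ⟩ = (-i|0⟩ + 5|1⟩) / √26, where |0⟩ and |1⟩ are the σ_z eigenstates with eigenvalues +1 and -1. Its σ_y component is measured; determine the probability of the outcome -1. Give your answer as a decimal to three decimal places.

|-y⟩ = (|0⟩ - i|1⟩)/√2, so ⟨-y|ψ⟩ = (4i) / (√2·√26).
P = |4i|² / 52 = 16/52.

0.308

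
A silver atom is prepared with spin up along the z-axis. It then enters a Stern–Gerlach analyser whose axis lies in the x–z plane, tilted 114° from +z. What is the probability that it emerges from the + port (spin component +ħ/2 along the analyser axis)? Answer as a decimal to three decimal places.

For spin-½, the probability of finding spin-up along an axis at angle θ to the initial spin direction is cos²(θ/2); spin-down is sin²(θ/2).
θ = 114°, so P = cos²(57°) ≈ 0.297.

0.297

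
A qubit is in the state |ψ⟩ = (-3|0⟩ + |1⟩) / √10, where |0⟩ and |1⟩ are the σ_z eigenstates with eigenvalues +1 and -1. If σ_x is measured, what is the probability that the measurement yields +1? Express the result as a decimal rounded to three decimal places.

|+x⟩ = (|0⟩ + |1⟩)/√2, so ⟨+x|ψ⟩ = (-2) / (√2·√10).
P = |-2|² / 20 = 4/20.

0.200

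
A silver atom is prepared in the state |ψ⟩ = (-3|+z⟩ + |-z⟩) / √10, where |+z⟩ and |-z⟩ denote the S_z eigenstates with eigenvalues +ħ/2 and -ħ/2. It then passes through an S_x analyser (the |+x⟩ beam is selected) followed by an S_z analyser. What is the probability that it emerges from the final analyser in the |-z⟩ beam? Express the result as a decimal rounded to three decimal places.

0.100

First analyser (S_x): P(|+x⟩) = |⟨+x|ψ⟩|² = 4/20.
After stage 1 the state is |+x⟩; P(|-z⟩) = |⟨-z|+x⟩|² = 1/2.
Joint probability = 4/20 × 1/2 = 0.100.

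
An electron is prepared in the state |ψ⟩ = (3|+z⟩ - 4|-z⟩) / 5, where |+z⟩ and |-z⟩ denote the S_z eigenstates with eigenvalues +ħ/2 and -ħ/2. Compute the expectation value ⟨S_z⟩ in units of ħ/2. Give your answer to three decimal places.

⟨σ_z⟩ = |a|² - |b|² divided by |a|²+|b|², with a, b the |+z⟩, |-z⟩ amplitudes.
= (9 - 16)/25 = -7/25.
⟨S_z⟩ = (ħ/2)·⟨σ_z⟩.

-0.280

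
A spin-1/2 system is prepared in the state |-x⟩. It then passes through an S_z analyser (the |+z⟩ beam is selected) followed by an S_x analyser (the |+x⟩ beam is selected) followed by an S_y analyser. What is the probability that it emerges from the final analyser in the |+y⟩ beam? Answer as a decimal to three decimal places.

First analyser (S_z): from |-x⟩, P(|+z⟩) = 1/2.
After stage 1 the state is |+z⟩; P(|+x⟩) = |⟨+x|+z⟩|² = 1/2.
After stage 2 the state is |+x⟩; P(|+y⟩) = |⟨+y|+x⟩|² = 1/2.
Joint probability = 1/2 × 1/2 × 1/2 = 0.125.

0.125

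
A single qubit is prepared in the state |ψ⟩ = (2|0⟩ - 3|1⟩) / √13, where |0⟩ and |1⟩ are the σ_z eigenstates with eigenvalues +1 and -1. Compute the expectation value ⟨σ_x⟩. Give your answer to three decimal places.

-0.923

⟨σ_x⟩ = 2 Re(a* b)/(|a|²+|b|²) with a = 2, b = -3.
a* b = -6, so ⟨σ_x⟩ = -12/13.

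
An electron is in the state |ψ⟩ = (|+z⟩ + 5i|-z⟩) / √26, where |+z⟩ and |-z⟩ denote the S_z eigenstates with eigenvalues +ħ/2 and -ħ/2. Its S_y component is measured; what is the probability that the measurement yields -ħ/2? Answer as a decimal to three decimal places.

|-y⟩ = (|+z⟩ - i|-z⟩)/√2, so ⟨-y|ψ⟩ = (-4) / (√2·√26).
P = |-4|² / 52 = 16/52.

0.308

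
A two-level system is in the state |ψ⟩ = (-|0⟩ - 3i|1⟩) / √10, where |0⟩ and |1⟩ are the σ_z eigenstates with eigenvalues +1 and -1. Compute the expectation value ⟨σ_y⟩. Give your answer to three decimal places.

0.600

⟨σ_y⟩ = 2 Im(a* b)/(|a|²+|b|²) with a = -1, b = -3i.
a* b = 3i, so ⟨σ_y⟩ = 6/10.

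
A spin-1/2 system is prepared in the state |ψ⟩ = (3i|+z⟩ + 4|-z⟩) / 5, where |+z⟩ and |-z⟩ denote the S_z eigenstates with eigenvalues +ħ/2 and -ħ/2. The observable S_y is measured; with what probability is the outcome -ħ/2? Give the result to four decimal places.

|-y⟩ = (|+z⟩ - i|-z⟩)/√2, so ⟨-y|ψ⟩ = (7i) / (√2·5).
P = |7i|² / 50 = 49/50.

0.9800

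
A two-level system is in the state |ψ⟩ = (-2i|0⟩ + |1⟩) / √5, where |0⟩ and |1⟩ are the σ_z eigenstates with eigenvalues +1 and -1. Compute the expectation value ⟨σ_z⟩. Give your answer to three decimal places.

0.600

⟨σ_z⟩ = |a|² - |b|² divided by |a|²+|b|², with a, b the |0⟩, |1⟩ amplitudes.
= (4 - 1)/5 = 3/5.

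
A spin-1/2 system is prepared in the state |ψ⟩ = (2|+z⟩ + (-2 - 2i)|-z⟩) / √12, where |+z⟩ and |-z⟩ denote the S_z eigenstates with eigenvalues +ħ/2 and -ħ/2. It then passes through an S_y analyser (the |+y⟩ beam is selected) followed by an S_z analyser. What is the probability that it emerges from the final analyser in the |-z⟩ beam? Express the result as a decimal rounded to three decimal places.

First analyser (S_y): P(|+y⟩) = |⟨+y|ψ⟩|² = 4/24.
After stage 1 the state is |+y⟩; P(|-z⟩) = |⟨-z|+y⟩|² = 1/2.
Joint probability = 4/24 × 1/2 = 0.083.

0.083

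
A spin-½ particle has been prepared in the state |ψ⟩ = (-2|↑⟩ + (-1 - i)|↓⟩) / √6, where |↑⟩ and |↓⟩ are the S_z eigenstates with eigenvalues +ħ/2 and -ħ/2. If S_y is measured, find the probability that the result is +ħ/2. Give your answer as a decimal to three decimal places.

0.833

|+y⟩ = (|↑⟩ + i|↓⟩)/√2, so ⟨+y|ψ⟩ = (-3 + i) / (√2·√6).
P = |-3 + i|² / 12 = 10/12.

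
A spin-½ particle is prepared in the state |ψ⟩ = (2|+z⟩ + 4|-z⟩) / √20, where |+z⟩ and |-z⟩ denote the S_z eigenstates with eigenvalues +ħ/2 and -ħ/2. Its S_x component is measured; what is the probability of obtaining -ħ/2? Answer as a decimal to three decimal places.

|-x⟩ = (|+z⟩ - |-z⟩)/√2, so ⟨-x|ψ⟩ = (-2) / (√2·√20).
P = |-2|² / 40 = 4/40.

0.100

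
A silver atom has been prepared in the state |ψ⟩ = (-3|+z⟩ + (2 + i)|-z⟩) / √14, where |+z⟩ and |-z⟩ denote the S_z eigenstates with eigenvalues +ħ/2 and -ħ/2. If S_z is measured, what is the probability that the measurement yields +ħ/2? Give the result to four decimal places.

0.6429

The +ħ/2 outcome corresponds to |+z⟩. Its amplitude in |ψ⟩ is -3/√14.
P = |-3|² / 14 = 9/14.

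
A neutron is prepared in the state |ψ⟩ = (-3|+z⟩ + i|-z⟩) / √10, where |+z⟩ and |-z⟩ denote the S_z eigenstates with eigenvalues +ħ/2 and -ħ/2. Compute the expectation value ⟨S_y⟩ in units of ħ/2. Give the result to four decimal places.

-0.6000

⟨σ_y⟩ = 2 Im(a* b)/(|a|²+|b|²) with a = -3, b = i.
a* b = -3i, so ⟨σ_y⟩ = -6/10.
⟨S_y⟩ = (ħ/2)·⟨σ_y⟩.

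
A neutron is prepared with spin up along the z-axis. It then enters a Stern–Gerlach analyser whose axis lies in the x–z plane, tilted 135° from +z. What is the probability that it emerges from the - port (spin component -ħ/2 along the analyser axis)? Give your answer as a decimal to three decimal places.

0.854

For spin-½, the probability of finding spin-up along an axis at angle θ to the initial spin direction is cos²(θ/2); spin-down is sin²(θ/2).
θ = 135°, so P = sin²(67.5°) ≈ 0.854.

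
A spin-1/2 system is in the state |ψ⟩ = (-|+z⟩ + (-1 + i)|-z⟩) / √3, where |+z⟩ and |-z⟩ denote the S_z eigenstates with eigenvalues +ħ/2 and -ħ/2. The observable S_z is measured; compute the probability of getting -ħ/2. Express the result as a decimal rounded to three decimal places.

The -ħ/2 outcome corresponds to |-z⟩. Its amplitude in |ψ⟩ is (-1 + i)/√3.
P = |-1 + i|² / 3 = 2/3.

0.667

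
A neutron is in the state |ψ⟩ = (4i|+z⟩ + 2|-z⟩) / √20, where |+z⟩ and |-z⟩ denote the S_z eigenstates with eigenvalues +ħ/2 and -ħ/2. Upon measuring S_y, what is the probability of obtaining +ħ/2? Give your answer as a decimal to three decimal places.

0.100

|+y⟩ = (|+z⟩ + i|-z⟩)/√2, so ⟨+y|ψ⟩ = (2i) / (√2·√20).
P = |2i|² / 40 = 4/40.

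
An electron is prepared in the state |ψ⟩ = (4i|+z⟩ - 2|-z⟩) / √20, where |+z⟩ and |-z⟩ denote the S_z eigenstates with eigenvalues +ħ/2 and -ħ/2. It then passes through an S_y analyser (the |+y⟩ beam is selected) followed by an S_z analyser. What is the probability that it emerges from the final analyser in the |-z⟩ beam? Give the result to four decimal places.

First analyser (S_y): P(|+y⟩) = |⟨+y|ψ⟩|² = 36/40.
After stage 1 the state is |+y⟩; P(|-z⟩) = |⟨-z|+y⟩|² = 1/2.
Joint probability = 36/40 × 1/2 = 0.4500.

0.4500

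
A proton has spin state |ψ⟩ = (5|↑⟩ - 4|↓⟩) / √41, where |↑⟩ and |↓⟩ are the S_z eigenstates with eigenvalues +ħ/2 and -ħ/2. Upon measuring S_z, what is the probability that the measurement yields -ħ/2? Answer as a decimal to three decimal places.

0.390

The -ħ/2 outcome corresponds to |↓⟩. Its amplitude in |ψ⟩ is -4/√41.
P = |-4|² / 41 = 16/41.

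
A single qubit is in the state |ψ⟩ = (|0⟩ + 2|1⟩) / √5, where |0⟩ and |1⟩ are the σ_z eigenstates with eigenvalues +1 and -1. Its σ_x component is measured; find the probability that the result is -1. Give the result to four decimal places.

|-x⟩ = (|0⟩ - |1⟩)/√2, so ⟨-x|ψ⟩ = (-1) / (√2·√5).
P = |-1|² / 10 = 1/10.

0.1000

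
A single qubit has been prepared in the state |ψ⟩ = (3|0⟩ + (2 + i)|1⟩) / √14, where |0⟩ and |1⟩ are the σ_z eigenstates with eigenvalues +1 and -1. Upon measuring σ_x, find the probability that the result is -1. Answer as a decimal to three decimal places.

|-x⟩ = (|0⟩ - |1⟩)/√2, so ⟨-x|ψ⟩ = (1 - i) / (√2·√14).
P = |1 - i|² / 28 = 2/28.

0.071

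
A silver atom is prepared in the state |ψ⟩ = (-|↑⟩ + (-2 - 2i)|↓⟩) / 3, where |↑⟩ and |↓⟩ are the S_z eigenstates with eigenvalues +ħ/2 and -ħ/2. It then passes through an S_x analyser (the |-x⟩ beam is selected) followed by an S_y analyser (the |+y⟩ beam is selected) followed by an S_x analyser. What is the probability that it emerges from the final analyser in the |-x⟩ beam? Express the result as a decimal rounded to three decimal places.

0.069

First analyser (S_x): P(|-x⟩) = |⟨-x|ψ⟩|² = 5/18.
After stage 1 the state is |-x⟩; P(|+y⟩) = |⟨+y|-x⟩|² = 1/2.
After stage 2 the state is |+y⟩; P(|-x⟩) = |⟨-x|+y⟩|² = 1/2.
Joint probability = 5/18 × 1/2 × 1/2 = 0.069.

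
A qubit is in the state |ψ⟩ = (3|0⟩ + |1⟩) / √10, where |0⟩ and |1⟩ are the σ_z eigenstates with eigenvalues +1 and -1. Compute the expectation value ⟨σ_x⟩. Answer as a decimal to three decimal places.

0.600

⟨σ_x⟩ = 2 Re(a* b)/(|a|²+|b|²) with a = 3, b = 1.
a* b = 3, so ⟨σ_x⟩ = 6/10.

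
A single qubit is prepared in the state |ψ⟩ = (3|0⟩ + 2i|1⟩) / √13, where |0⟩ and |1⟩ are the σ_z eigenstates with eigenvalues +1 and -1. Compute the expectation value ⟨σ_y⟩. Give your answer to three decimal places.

⟨σ_y⟩ = 2 Im(a* b)/(|a|²+|b|²) with a = 3, b = 2i.
a* b = 6i, so ⟨σ_y⟩ = 12/13.

0.923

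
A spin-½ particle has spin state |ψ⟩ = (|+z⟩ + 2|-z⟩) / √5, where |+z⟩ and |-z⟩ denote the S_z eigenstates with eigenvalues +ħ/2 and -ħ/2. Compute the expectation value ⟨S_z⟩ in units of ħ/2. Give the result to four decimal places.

-0.6000

⟨σ_z⟩ = |a|² - |b|² divided by |a|²+|b|², with a, b the |+z⟩, |-z⟩ amplitudes.
= (1 - 4)/5 = -3/5.
⟨S_z⟩ = (ħ/2)·⟨σ_z⟩.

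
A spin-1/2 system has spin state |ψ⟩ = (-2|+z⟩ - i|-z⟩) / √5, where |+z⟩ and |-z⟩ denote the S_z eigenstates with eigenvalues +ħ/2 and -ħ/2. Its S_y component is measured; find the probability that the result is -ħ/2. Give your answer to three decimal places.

|-y⟩ = (|+z⟩ - i|-z⟩)/√2, so ⟨-y|ψ⟩ = (-1) / (√2·√5).
P = |-1|² / 10 = 1/10.

0.100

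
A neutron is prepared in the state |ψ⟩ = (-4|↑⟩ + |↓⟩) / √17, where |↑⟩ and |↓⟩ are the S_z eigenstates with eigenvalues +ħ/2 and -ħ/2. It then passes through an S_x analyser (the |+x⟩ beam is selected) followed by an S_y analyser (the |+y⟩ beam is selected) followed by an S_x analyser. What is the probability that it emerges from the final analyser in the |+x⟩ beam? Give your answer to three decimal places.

First analyser (S_x): P(|+x⟩) = |⟨+x|ψ⟩|² = 9/34.
After stage 1 the state is |+x⟩; P(|+y⟩) = |⟨+y|+x⟩|² = 1/2.
After stage 2 the state is |+y⟩; P(|+x⟩) = |⟨+x|+y⟩|² = 1/2.
Joint probability = 9/34 × 1/2 × 1/2 = 0.066.

0.066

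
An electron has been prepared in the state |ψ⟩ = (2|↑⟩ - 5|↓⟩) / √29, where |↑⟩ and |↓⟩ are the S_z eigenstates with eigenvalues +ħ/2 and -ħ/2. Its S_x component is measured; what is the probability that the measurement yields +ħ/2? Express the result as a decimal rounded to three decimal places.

0.155

|+x⟩ = (|↑⟩ + |↓⟩)/√2, so ⟨+x|ψ⟩ = (-3) / (√2·√29).
P = |-3|² / 58 = 9/58.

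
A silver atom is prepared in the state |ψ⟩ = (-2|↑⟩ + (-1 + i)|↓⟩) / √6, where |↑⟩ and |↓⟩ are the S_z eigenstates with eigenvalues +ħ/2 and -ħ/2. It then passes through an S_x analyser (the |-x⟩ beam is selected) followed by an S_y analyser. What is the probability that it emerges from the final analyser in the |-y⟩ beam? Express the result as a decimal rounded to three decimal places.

0.083

First analyser (S_x): P(|-x⟩) = |⟨-x|ψ⟩|² = 2/12.
After stage 1 the state is |-x⟩; P(|-y⟩) = |⟨-y|-x⟩|² = 1/2.
Joint probability = 2/12 × 1/2 = 0.083.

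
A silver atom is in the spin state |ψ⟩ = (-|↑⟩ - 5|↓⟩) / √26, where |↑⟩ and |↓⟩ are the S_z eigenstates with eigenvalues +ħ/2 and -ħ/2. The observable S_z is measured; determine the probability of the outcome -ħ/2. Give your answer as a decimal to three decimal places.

The -ħ/2 outcome corresponds to |↓⟩. Its amplitude in |ψ⟩ is -5/√26.
P = |-5|² / 26 = 25/26.

0.962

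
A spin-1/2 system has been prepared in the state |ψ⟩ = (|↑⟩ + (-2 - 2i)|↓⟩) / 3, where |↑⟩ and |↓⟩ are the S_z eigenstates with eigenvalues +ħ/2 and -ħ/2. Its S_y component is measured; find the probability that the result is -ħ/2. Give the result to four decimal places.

|-y⟩ = (|↑⟩ - i|↓⟩)/√2, so ⟨-y|ψ⟩ = (3 - 2i) / (√2·3).
P = |3 - 2i|² / 18 = 13/18.

0.7222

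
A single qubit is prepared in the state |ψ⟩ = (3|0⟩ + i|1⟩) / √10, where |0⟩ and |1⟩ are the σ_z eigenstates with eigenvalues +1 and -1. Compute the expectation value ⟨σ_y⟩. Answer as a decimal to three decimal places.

0.600

⟨σ_y⟩ = 2 Im(a* b)/(|a|²+|b|²) with a = 3, b = i.
a* b = 3i, so ⟨σ_y⟩ = 6/10.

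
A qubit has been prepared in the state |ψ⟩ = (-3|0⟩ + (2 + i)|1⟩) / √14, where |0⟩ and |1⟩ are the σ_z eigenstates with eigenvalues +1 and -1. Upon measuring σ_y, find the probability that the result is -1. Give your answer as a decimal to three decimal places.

|-y⟩ = (|0⟩ - i|1⟩)/√2, so ⟨-y|ψ⟩ = (-4 + 2i) / (√2·√14).
P = |-4 + 2i|² / 28 = 20/28.

0.714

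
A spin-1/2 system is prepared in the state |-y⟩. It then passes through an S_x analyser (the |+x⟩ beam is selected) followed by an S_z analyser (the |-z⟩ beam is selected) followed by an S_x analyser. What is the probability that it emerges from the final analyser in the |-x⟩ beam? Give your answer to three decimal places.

0.125

First analyser (S_x): from |-y⟩, P(|+x⟩) = 1/2.
After stage 1 the state is |+x⟩; P(|-z⟩) = |⟨-z|+x⟩|² = 1/2.
After stage 2 the state is |-z⟩; P(|-x⟩) = |⟨-x|-z⟩|² = 1/2.
Joint probability = 1/2 × 1/2 × 1/2 = 0.125.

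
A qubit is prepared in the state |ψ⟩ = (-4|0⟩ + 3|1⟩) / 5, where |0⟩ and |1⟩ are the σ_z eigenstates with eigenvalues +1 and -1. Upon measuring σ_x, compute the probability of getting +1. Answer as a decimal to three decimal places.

|+x⟩ = (|0⟩ + |1⟩)/√2, so ⟨+x|ψ⟩ = (-1) / (√2·5).
P = |-1|² / 50 = 1/50.

0.020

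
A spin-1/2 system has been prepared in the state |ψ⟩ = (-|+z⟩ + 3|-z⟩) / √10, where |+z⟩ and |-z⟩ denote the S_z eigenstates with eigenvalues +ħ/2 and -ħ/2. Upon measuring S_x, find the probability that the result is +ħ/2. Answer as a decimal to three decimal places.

0.200

|+x⟩ = (|+z⟩ + |-z⟩)/√2, so ⟨+x|ψ⟩ = (2) / (√2·√10).
P = |2|² / 20 = 4/20.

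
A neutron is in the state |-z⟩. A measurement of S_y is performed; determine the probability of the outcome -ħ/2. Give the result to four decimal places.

In the S_z basis, |-z⟩ = |-z⟩ and |-y⟩ = (|+z⟩ - i|-z⟩)/√2.
|⟨-y|-z⟩|² = 1/2.

0.5000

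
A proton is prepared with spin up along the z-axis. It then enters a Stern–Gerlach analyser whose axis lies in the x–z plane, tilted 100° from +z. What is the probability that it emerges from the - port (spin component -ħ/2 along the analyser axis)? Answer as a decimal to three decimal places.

0.587

For spin-½, the probability of finding spin-up along an axis at angle θ to the initial spin direction is cos²(θ/2); spin-down is sin²(θ/2).
θ = 100°, so P = sin²(50°) ≈ 0.587.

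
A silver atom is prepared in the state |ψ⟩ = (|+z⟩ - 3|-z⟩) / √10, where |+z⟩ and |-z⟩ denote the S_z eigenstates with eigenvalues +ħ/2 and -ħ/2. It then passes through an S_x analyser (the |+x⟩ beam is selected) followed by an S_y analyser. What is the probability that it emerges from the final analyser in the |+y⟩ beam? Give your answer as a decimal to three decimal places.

First analyser (S_x): P(|+x⟩) = |⟨+x|ψ⟩|² = 4/20.
After stage 1 the state is |+x⟩; P(|+y⟩) = |⟨+y|+x⟩|² = 1/2.
Joint probability = 4/20 × 1/2 = 0.100.

0.100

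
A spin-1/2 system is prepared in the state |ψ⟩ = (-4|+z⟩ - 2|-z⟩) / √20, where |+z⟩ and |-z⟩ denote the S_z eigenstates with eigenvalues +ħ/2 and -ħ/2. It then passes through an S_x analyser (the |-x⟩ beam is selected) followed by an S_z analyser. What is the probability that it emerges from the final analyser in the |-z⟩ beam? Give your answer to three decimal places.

First analyser (S_x): P(|-x⟩) = |⟨-x|ψ⟩|² = 4/40.
After stage 1 the state is |-x⟩; P(|-z⟩) = |⟨-z|-x⟩|² = 1/2.
Joint probability = 4/40 × 1/2 = 0.050.

0.050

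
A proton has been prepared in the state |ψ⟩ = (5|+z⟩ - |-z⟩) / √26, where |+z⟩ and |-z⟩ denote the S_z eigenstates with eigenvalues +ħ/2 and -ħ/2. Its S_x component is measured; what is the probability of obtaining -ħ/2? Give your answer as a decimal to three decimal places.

|-x⟩ = (|+z⟩ - |-z⟩)/√2, so ⟨-x|ψ⟩ = (6) / (√2·√26).
P = |6|² / 52 = 36/52.

0.692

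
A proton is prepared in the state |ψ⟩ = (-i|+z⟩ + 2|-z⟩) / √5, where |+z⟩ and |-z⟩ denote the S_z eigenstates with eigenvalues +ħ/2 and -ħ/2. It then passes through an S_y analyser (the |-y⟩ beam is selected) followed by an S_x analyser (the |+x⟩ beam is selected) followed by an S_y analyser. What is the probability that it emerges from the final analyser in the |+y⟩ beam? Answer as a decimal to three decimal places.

First analyser (S_y): P(|-y⟩) = |⟨-y|ψ⟩|² = 1/10.
After stage 1 the state is |-y⟩; P(|+x⟩) = |⟨+x|-y⟩|² = 1/2.
After stage 2 the state is |+x⟩; P(|+y⟩) = |⟨+y|+x⟩|² = 1/2.
Joint probability = 1/10 × 1/2 × 1/2 = 0.025.

0.025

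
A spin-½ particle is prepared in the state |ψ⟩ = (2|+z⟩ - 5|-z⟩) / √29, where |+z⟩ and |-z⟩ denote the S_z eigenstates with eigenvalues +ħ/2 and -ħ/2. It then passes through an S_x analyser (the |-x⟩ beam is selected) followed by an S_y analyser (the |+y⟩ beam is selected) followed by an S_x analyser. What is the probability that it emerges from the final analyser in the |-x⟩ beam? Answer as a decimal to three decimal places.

First analyser (S_x): P(|-x⟩) = |⟨-x|ψ⟩|² = 49/58.
After stage 1 the state is |-x⟩; P(|+y⟩) = |⟨+y|-x⟩|² = 1/2.
After stage 2 the state is |+y⟩; P(|-x⟩) = |⟨-x|+y⟩|² = 1/2.
Joint probability = 49/58 × 1/2 × 1/2 = 0.211.

0.211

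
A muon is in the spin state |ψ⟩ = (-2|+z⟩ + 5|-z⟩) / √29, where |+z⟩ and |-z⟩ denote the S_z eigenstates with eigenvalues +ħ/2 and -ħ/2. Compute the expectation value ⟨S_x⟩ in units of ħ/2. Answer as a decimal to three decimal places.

⟨σ_x⟩ = 2 Re(a* b)/(|a|²+|b|²) with a = -2, b = 5.
a* b = -10, so ⟨σ_x⟩ = -20/29.
⟨S_x⟩ = (ħ/2)·⟨σ_x⟩.

-0.690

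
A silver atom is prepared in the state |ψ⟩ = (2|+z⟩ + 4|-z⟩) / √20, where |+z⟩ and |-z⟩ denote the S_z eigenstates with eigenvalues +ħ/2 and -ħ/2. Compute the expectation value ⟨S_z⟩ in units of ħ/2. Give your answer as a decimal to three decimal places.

⟨σ_z⟩ = |a|² - |b|² divided by |a|²+|b|², with a, b the |+z⟩, |-z⟩ amplitudes.
= (4 - 16)/20 = -12/20.
⟨S_z⟩ = (ħ/2)·⟨σ_z⟩.

-0.600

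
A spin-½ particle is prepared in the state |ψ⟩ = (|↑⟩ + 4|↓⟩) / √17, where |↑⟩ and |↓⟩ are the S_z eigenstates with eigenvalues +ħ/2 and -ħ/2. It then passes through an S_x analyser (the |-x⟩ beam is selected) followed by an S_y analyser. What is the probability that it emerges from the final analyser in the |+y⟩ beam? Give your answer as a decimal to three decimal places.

0.132

First analyser (S_x): P(|-x⟩) = |⟨-x|ψ⟩|² = 9/34.
After stage 1 the state is |-x⟩; P(|+y⟩) = |⟨+y|-x⟩|² = 1/2.
Joint probability = 9/34 × 1/2 = 0.132.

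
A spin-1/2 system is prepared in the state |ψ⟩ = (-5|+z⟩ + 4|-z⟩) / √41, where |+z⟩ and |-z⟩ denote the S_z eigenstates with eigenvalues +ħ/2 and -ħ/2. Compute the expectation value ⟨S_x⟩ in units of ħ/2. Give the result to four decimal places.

-0.9756

⟨σ_x⟩ = 2 Re(a* b)/(|a|²+|b|²) with a = -5, b = 4.
a* b = -20, so ⟨σ_x⟩ = -40/41.
⟨S_x⟩ = (ħ/2)·⟨σ_x⟩.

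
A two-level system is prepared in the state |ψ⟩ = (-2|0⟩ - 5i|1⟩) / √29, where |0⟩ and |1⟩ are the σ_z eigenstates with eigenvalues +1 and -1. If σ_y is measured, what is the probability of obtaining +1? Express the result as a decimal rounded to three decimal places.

0.845

|+y⟩ = (|0⟩ + i|1⟩)/√2, so ⟨+y|ψ⟩ = (-7) / (√2·√29).
P = |-7|² / 58 = 49/58.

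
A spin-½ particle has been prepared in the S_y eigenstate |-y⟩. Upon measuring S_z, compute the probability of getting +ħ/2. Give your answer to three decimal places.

In the S_z basis, |-y⟩ = (|↑⟩ - i|↓⟩)/√2 and |+z⟩ = |↑⟩.
|⟨+z|-y⟩|² = 1/2.

0.500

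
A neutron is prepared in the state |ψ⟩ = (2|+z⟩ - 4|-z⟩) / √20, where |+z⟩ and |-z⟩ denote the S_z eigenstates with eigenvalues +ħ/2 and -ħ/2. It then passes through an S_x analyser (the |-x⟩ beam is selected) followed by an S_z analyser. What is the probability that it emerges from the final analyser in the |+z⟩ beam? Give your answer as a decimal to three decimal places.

First analyser (S_x): P(|-x⟩) = |⟨-x|ψ⟩|² = 36/40.
After stage 1 the state is |-x⟩; P(|+z⟩) = |⟨+z|-x⟩|² = 1/2.
Joint probability = 36/40 × 1/2 = 0.450.

0.450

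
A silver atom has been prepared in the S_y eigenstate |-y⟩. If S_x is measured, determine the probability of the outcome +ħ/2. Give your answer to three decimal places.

In the S_z basis, |-y⟩ = (|+z⟩ - i|-z⟩)/√2 and |+x⟩ = (|+z⟩ + |-z⟩)/√2.
|⟨+x|-y⟩|² = 1/2.

0.500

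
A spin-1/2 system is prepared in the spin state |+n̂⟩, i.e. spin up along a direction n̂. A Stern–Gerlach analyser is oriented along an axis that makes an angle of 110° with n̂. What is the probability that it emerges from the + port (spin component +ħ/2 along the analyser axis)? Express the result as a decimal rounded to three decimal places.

For spin-½, the probability of finding spin-up along an axis at angle θ to the initial spin direction is cos²(θ/2); spin-down is sin²(θ/2).
θ = 110°, so P = cos²(55°) ≈ 0.329.

0.329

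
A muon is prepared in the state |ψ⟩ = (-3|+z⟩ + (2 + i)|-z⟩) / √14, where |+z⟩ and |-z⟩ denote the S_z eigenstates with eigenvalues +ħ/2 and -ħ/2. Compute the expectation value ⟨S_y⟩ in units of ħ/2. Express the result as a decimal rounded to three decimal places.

-0.429

⟨σ_y⟩ = 2 Im(a* b)/(|a|²+|b|²) with a = -3, b = (2 + i).
a* b = (-6 - 3i), so ⟨σ_y⟩ = -6/14.
⟨S_y⟩ = (ħ/2)·⟨σ_y⟩.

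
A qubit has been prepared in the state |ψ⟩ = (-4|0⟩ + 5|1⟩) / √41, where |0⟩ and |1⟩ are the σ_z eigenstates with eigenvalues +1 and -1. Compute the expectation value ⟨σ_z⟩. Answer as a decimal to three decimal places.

⟨σ_z⟩ = |a|² - |b|² divided by |a|²+|b|², with a, b the |0⟩, |1⟩ amplitudes.
= (16 - 25)/41 = -9/41.

-0.220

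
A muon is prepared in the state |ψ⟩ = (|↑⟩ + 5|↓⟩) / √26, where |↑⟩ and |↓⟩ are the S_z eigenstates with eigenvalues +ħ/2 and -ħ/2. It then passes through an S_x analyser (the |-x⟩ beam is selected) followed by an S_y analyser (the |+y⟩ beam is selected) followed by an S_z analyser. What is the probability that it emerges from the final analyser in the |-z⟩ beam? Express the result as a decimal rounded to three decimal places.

First analyser (S_x): P(|-x⟩) = |⟨-x|ψ⟩|² = 16/52.
After stage 1 the state is |-x⟩; P(|+y⟩) = |⟨+y|-x⟩|² = 1/2.
After stage 2 the state is |+y⟩; P(|-z⟩) = |⟨-z|+y⟩|² = 1/2.
Joint probability = 16/52 × 1/2 × 1/2 = 0.077.

0.077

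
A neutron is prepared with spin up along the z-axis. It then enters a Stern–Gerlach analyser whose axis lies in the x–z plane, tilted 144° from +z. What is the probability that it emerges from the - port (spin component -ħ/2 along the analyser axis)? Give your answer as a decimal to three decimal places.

0.905

For spin-½, the probability of finding spin-up along an axis at angle θ to the initial spin direction is cos²(θ/2); spin-down is sin²(θ/2).
θ = 144°, so P = sin²(72°) ≈ 0.905.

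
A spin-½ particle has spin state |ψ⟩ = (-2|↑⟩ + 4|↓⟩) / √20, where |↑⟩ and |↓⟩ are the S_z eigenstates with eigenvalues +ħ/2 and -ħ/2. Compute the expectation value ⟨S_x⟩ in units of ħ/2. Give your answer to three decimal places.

⟨σ_x⟩ = 2 Re(a* b)/(|a|²+|b|²) with a = -2, b = 4.
a* b = -8, so ⟨σ_x⟩ = -16/20.
⟨S_x⟩ = (ħ/2)·⟨σ_x⟩.

-0.800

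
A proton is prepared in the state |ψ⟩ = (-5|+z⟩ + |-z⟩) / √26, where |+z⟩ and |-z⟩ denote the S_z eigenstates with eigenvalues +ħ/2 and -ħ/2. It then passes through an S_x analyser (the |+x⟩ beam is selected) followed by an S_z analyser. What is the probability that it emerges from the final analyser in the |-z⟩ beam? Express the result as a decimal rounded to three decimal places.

0.154

First analyser (S_x): P(|+x⟩) = |⟨+x|ψ⟩|² = 16/52.
After stage 1 the state is |+x⟩; P(|-z⟩) = |⟨-z|+x⟩|² = 1/2.
Joint probability = 16/52 × 1/2 = 0.154.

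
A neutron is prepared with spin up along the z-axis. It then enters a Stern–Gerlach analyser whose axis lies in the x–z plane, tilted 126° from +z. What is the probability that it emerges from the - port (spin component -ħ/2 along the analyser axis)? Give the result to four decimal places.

0.7939

For spin-½, the probability of finding spin-up along an axis at angle θ to the initial spin direction is cos²(θ/2); spin-down is sin²(θ/2).
θ = 126°, so P = sin²(63°) ≈ 0.7939.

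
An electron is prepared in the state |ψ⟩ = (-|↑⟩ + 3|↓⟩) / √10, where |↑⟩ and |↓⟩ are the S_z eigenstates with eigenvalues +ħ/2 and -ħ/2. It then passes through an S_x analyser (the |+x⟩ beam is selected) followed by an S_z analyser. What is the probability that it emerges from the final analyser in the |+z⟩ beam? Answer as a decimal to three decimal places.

0.100

First analyser (S_x): P(|+x⟩) = |⟨+x|ψ⟩|² = 4/20.
After stage 1 the state is |+x⟩; P(|+z⟩) = |⟨+z|+x⟩|² = 1/2.
Joint probability = 4/20 × 1/2 = 0.100.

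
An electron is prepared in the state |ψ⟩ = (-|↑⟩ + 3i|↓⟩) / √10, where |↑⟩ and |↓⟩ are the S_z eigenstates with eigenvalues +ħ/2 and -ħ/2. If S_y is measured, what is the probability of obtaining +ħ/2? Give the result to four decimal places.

|+y⟩ = (|↑⟩ + i|↓⟩)/√2, so ⟨+y|ψ⟩ = (2) / (√2·√10).
P = |2|² / 20 = 4/20.

0.2000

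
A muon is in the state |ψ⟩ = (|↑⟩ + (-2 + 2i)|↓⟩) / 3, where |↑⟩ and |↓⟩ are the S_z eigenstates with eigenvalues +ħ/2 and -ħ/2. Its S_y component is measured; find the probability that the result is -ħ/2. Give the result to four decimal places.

0.2778

|-y⟩ = (|↑⟩ - i|↓⟩)/√2, so ⟨-y|ψ⟩ = (-1 - 2i) / (√2·3).
P = |-1 - 2i|² / 18 = 5/18.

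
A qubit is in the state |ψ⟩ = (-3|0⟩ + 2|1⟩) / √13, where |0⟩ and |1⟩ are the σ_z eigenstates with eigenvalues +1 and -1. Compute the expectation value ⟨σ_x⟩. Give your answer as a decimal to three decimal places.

⟨σ_x⟩ = 2 Re(a* b)/(|a|²+|b|²) with a = -3, b = 2.
a* b = -6, so ⟨σ_x⟩ = -12/13.

-0.923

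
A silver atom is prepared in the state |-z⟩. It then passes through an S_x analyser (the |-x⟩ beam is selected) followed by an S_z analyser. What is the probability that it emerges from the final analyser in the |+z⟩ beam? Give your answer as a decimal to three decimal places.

0.250

First analyser (S_x): from |-z⟩, P(|-x⟩) = 1/2.
After stage 1 the state is |-x⟩; P(|+z⟩) = |⟨+z|-x⟩|² = 1/2.
Joint probability = 1/2 × 1/2 = 0.250.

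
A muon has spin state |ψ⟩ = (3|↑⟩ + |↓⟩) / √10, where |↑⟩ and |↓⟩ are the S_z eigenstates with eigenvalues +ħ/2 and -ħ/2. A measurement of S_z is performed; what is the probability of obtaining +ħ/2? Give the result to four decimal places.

0.9000

The +ħ/2 outcome corresponds to |↑⟩. Its amplitude in |ψ⟩ is 3/√10.
P = |3|² / 10 = 9/10.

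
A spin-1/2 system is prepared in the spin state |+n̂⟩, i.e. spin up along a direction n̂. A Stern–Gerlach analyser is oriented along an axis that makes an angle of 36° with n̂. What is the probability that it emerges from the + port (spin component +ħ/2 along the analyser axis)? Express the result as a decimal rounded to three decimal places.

For spin-½, the probability of finding spin-up along an axis at angle θ to the initial spin direction is cos²(θ/2); spin-down is sin²(θ/2).
θ = 36°, so P = cos²(18°) ≈ 0.905.

0.905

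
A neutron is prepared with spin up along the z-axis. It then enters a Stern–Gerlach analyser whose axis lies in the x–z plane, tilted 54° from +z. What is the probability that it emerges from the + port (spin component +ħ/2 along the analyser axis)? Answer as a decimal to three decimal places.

0.794

For spin-½, the probability of finding spin-up along an axis at angle θ to the initial spin direction is cos²(θ/2); spin-down is sin²(θ/2).
θ = 54°, so P = cos²(27°) ≈ 0.794.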